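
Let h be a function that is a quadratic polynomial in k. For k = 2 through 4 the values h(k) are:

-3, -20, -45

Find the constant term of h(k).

7

Write h(k) = ak² + bk + c; the 3 given values yield a linear system in the 3 coefficients.
Solving, h(k) = -4k² + 3k + 7.
The constant term is h(0) = 7.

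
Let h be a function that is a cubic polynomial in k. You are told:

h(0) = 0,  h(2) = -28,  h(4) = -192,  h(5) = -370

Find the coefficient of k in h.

Write h(k) = ak³ + bk² + ck + d; the 4 given values yield a linear system in the 4 coefficients.
Solving, h(k) = -3k³ + k² - 4k.
The coefficient of k is -4.

-4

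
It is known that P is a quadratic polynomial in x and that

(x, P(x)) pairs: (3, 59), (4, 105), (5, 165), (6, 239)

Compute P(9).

First differences: 46, 60, 74. Second differences: 14, 14.
Level-2 differences are constant, so P has degree 2.
Fitting a degree-2 polynomial gives P(x) = 7x² - 3x + 5.
Then P(9) = 545.

545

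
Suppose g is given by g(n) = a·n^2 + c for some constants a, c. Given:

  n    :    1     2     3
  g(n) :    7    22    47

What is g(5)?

From g(1) = 7 and g(2) = 22: 1a + c = 7 and 4a + c = 22.
Subtracting: 3a = 15, so a = 5; then c = 7 − 5·1 = 2.
So g(n) = 5n² + 2, and g(5) = 127.

127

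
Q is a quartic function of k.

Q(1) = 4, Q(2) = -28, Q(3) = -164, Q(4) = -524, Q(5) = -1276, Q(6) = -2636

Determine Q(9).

First differences: -32, -136, -360, -752, -1360. Second differences: -104, -224, -392, -608. Third differences: -120, -168, -216. Fourth differences: -48, -48.
Level-4 differences are constant, so Q has degree 4.
Fitting a degree-4 polynomial gives Q(k) = -2k^4 - 2k² + 4k + 4.
Then Q(9) = -13244.

-13244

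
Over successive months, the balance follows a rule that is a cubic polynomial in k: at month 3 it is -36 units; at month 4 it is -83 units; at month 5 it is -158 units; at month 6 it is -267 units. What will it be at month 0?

Write the value at k as h(k).
Write h(k) = ak³ + bk² + ck + d; the 4 given values yield a linear system in the 4 coefficients.
Solving, h(k) = -k³ - 2k² + 4k - 3.
Then h(0) = -3.

-3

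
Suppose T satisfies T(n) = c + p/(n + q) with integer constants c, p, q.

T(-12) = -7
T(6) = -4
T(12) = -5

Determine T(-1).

(T(n) − c)(n + q) = p for each data point; the three points give a linear system in c and q, then p follows.
Solving: c = -6, q = 0, p = 12, so T(n) = -6 + 12/(n + 0).
Then T(-1) = -6 + 12/(-1) = -18.

-18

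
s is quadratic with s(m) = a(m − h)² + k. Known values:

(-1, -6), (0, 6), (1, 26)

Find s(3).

First differences 12, 20; second difference 8 = 2a, so a = 4.
Expanding, the m-coefficient is −2ah = -8h; matching it to the data gives h = -2, and then k = -10.
So s(m) = 4(m + 2)² − 10.
s(3) = 4·5² − 10 = 90.

90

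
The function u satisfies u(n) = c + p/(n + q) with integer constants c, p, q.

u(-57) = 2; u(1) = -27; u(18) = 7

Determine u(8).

15

(u(n) − c)(n + q) = p for each data point; the three points give a linear system in c and q, then p follows.
Solving: c = 3, q = -3, p = 60, so u(n) = 3 + 60/(n − 3).
Then u(8) = 3 + 60/5 = 15.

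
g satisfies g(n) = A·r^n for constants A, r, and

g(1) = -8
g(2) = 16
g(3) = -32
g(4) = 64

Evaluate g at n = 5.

Consecutive ratio: 16/(-8) = -2, and -32/16 = -2, so r = -2.
Then A·(-2)^1 = -8 gives A = 4, and g(n) = 4·(-2)^n.
g(5) = 4·(-2)^5 = -128.

-128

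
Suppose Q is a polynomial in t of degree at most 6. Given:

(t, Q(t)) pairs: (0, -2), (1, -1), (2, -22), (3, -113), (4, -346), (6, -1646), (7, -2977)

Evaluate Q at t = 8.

-4978

Write Q(t) = at^6 + bt^5 + ct^4 + dt³ + et² + pt + q; the 7 given values yield a linear system in the 7 coefficients.
Solving, the top 2 coefficients vanish, and Q(t) = -t^4 - 2t³ + 2t² + 2t - 2.
Then Q(8) = -4978.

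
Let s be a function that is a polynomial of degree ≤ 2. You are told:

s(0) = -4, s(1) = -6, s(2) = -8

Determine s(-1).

Write s(t) = at² + bt + c; the 3 given values yield a linear system in the 3 coefficients.
Solving, the leading coefficient vanishes, and s(t) = -2t - 4.
Then s(-1) = -2.

-2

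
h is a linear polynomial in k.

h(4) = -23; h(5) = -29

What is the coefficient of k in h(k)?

-6

Write h(k) = ak + b; the 2 given values yield a linear system in the 2 coefficients.
Solving, h(k) = -6k + 1.
The coefficient of k is -6.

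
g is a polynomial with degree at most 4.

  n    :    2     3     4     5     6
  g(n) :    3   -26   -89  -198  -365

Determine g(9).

-1334

Write g(n) = an^4 + bn³ + cn² + dn + e; the 5 given values yield a linear system in the 5 coefficients.
Solving, the leading coefficient vanishes, and g(n) = -2n³ + n² + 4n + 7.
Then g(9) = -1334.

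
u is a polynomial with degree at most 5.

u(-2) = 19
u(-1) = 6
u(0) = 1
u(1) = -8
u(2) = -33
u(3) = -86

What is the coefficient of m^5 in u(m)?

0

First differences: -13, -5, -9, -25, -53. Second differences: 8, -4, -16, -28. Third differences: -12, -12, -12.
Level-3 differences are constant, so u has degree 3.
Fitting a degree-3 polynomial gives u(m) = -2m³ - 2m² - 5m + 1.
The coefficient of m^5 is 0.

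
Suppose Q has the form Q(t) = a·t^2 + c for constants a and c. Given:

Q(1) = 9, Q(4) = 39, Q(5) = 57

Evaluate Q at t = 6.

79

From Q(1) = 9 and Q(4) = 39: 1a + c = 9 and 16a + c = 39.
Subtracting: 15a = 30, so a = 2; then c = 9 − 2·1 = 7.
So Q(t) = 2t² + 7, and Q(6) = 79.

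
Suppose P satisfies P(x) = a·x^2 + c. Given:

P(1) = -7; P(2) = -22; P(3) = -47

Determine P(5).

From P(1) = -7 and P(2) = -22: 1a + c = -7 and 4a + c = -22.
Subtracting: 3a = -15, so a = -5; then c = -7 − (-5)·1 = -2.
So P(x) = -5x² − 2, and P(5) = -127.

-127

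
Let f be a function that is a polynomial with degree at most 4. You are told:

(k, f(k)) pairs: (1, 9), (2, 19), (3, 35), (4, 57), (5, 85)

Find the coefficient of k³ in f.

First differences: 10, 16, 22, 28. Second differences: 6, 6, 6.
Level-2 differences are constant, so f has degree 2.
Fitting a degree-2 polynomial gives f(k) = 3k² + k + 5.
The coefficient of k³ is 0.

0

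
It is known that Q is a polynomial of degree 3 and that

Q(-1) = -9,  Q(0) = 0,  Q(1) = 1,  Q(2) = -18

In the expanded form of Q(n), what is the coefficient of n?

Write Q(n) = an³ + bn² + cn + d; the 4 given values yield a linear system in the 4 coefficients.
Solving, Q(n) = -2n³ - 4n² + 7n.
The coefficient of n is 7.

7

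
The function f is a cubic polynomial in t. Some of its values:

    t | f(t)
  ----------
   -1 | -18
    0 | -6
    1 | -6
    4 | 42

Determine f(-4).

Write f(t) = at³ + bt² + ct + d; the 4 given values yield a linear system in the 4 coefficients.
Solving, f(t) = 2t³ - 6t² + 4t - 6.
Then f(-4) = -246.

-246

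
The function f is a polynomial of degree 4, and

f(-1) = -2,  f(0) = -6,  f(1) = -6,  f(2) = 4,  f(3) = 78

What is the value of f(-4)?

Write f(k) = ak^4 + bk³ + ck² + dk + e; the 5 given values yield a linear system in the 5 coefficients.
Solving, f(k) = 2k^4 - 3k³ + k - 6.
Then f(-4) = 694.

694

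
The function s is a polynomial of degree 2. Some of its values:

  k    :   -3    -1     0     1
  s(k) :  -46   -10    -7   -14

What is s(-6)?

Write s(k) = ak² + bk + c; the 4 given values yield a linear system in the 3 coefficients.
Solving, s(k) = -5k² - 2k - 7.
Then s(-6) = -175.

-175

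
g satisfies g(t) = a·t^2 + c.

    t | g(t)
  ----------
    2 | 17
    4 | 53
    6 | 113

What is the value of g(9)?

From g(2) = 17 and g(4) = 53: 4a + c = 17 and 16a + c = 53.
Subtracting: 12a = 36, so a = 3; then c = 17 − 3·4 = 5.
So g(t) = 3t² + 5, and g(9) = 248.

248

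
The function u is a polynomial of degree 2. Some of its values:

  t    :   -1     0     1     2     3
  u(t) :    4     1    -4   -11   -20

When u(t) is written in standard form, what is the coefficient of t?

First differences: -3, -5, -7, -9. Second differences: -2, -2, -2.
Level-2 differences are constant, so u has degree 2.
Fitting a degree-2 polynomial gives u(t) = -t² - 4t + 1.
The coefficient of t is -4.

-4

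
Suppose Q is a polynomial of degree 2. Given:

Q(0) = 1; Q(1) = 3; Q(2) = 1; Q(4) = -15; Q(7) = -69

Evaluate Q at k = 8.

-95

Write Q(k) = ak² + bk + c; the 5 given values yield a linear system in the 3 coefficients.
Solving, Q(k) = -2k² + 4k + 1.
Then Q(8) = -95.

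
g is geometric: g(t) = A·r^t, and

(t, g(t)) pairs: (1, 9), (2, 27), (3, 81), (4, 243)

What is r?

Consecutive ratio: 27/9 = 3, and 81/27 = 3, so r = 3.
Then A·3^1 = 9 gives A = 3, and g(t) = 3·3^t.

3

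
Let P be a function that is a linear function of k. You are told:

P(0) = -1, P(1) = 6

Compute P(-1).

-8

Write P(k) = ak + b; the 2 given values yield a linear system in the 2 coefficients.
Solving, P(k) = 7k - 1.
Then P(-1) = -8.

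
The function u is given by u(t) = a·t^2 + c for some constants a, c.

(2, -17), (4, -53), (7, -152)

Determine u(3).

-32

From u(2) = -17 and u(4) = -53: 4a + c = -17 and 16a + c = -53.
Subtracting: 12a = -36, so a = -3; then c = -17 − (-3)·4 = -5.
So u(t) = -3t² − 5, and u(3) = -32.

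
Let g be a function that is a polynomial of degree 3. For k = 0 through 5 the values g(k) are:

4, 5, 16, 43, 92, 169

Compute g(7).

First differences: 1, 11, 27, 49, 77. Second differences: 10, 16, 22, 28. Third differences: 6, 6, 6.
Level-3 differences are constant, so g has degree 3.
Fitting a degree-3 polynomial gives g(k) = k³ + 2k² - 2k + 4.
Then g(7) = 431.

431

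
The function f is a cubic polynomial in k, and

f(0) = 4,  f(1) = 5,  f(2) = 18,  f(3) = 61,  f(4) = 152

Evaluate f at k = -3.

First differences: 1, 13, 43, 91. Second differences: 12, 30, 48. Third differences: 18, 18.
Level-3 differences are constant, so f has degree 3.
Fitting a degree-3 polynomial gives f(k) = 3k³ - 3k² + k + 4.
Then f(-3) = -107.

-107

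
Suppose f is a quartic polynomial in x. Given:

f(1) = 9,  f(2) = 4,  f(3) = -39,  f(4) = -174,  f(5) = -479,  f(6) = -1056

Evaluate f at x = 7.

-2031

Write f(x) = ax^4 + bx³ + cx² + dx + e; the 6 given values yield a linear system in the 5 coefficients.
Solving, f(x) = -x^4 + x³ + 3x + 6.
Then f(7) = -2031.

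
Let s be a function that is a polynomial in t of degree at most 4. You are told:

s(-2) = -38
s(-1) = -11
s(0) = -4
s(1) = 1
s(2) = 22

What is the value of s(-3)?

Write s(t) = at^4 + bt³ + ct² + dt + e; the 5 given values yield a linear system in the 5 coefficients.
Solving, the leading coefficient vanishes, and s(t) = 3t³ - t² + 3t - 4.
Then s(-3) = -103.

-103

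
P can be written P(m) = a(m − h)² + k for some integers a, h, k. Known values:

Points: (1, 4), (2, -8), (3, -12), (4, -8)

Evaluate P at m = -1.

52

First differences -12, -4, 4; second difference 8 = 2a, so a = 4.
Expanding, the m-coefficient is −2ah = -8h; matching it to the data gives h = 3, and then k = -12.
So P(m) = 4(m − 3)² − 12.
P(-1) = 4·(-4)² − 12 = 52.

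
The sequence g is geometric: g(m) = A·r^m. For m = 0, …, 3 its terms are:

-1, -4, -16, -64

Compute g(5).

-1024

Consecutive ratio: -4/(-1) = 4, and -16/(-4) = 4, so r = 4.
Then A·4^0 = -1 gives A = -1, and g(m) = -1·4^m.
g(5) = -1·4^5 = -1024.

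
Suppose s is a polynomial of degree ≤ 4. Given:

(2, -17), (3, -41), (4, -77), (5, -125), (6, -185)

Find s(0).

-5

Write s(n) = an^4 + bn³ + cn² + dn + e; the 5 given values yield a linear system in the 5 coefficients.
Solving, the top 2 coefficients vanish, and s(n) = -6n² + 6n - 5.
Then s(0) = -5.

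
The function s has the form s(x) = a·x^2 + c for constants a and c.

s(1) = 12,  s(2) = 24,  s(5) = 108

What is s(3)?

From s(1) = 12 and s(2) = 24: 1a + c = 12 and 4a + c = 24.
Subtracting: 3a = 12, so a = 4; then c = 12 − 4·1 = 8.
So s(x) = 4x² + 8, and s(3) = 44.

44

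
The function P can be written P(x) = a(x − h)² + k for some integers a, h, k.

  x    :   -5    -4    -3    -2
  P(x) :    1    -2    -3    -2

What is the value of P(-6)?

First differences -3, -1, 1; second difference 2 = 2a, so a = 1.
Expanding, the x-coefficient is −2ah = -2h; matching it to the data gives h = -3, and then k = -3.
So P(x) = 1(x + 3)² − 3.
P(-6) = 1·(-3)² − 3 = 6.

6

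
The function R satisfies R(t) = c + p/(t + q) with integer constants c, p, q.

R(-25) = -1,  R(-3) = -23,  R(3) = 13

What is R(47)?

(R(t) − c)(t + q) = p for each data point; the three points give a linear system in c and q, then p follows.
Solving: c = 1, q = 1, p = 48, so R(t) = 1 + 48/(t + 1).
Then R(47) = 1 + 48/48 = 2.

2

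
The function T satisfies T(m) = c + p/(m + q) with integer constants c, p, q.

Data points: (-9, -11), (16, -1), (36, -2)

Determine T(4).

(T(m) − c)(m + q) = p for each data point; the three points give a linear system in c and q, then p follows.
Solving: c = -3, q = 4, p = 40, so T(m) = -3 + 40/(m + 4).
Then T(4) = -3 + 40/8 = 2.

2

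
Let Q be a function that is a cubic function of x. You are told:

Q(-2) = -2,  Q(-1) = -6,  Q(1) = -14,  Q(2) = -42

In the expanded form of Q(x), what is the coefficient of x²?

-4

Write Q(x) = ax³ + bx² + cx + d; the 4 given values yield a linear system in the 4 coefficients.
Solving, Q(x) = -2x³ - 4x² - 2x - 6.
The coefficient of x² is -4.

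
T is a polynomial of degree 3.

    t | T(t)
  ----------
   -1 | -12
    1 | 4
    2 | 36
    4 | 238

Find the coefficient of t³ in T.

Write T(t) = at³ + bt² + ct + d; the 4 given values yield a linear system in the 4 coefficients.
Solving, T(t) = 3t³ + 2t² + 5t - 6.
The coefficient of t³ is 3.

3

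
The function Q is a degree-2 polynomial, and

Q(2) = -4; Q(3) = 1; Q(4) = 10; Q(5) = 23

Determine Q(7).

61

First differences: 5, 9, 13. Second differences: 4, 4.
Level-2 differences are constant, so Q has degree 2.
Fitting a degree-2 polynomial gives Q(x) = 2x² - 5x - 2.
Then Q(7) = 61.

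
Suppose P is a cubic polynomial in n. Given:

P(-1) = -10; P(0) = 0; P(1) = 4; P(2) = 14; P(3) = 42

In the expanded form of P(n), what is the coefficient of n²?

Write P(n) = an³ + bn² + cn + d; the 5 given values yield a linear system in the 4 coefficients.
Solving, P(n) = 2n³ - 3n² + 5n.
The coefficient of n² is -3.

-3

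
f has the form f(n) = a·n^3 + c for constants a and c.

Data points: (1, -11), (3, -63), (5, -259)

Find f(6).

-441

From f(1) = -11 and f(3) = -63: 1a + c = -11 and 27a + c = -63.
Subtracting: 26a = -52, so a = -2; then c = -11 − (-2)·1 = -9.
So f(n) = -2n³ − 9, and f(6) = -441.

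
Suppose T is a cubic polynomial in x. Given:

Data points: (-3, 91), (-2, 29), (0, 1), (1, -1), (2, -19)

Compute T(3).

Write T(x) = ax³ + bx² + cx + d; the 5 given values yield a linear system in the 4 coefficients.
Solving, T(x) = -3x³ + x² + 1.
Then T(3) = -71.

-71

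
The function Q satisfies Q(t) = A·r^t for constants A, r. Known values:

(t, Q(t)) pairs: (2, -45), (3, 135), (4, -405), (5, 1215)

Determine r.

-3

Consecutive ratio: 135/(-45) = -3, and -405/135 = -3, so r = -3.
Then A·(-3)^2 = -45 gives A = -5, and Q(t) = -5·(-3)^t.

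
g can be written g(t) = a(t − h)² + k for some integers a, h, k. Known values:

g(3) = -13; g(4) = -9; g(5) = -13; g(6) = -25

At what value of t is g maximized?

4

First differences 4, -4, -12; second difference -8 = 2a, so a = -4.
Expanding, the t-coefficient is −2ah = 8h; matching it to the data gives h = 4, and then k = -9.
So g(t) = -4(t − 4)² − 9.
Hence h = 4.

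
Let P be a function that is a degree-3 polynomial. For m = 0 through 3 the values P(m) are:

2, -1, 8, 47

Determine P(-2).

Write P(m) = am³ + bm² + cm + d; the 4 given values yield a linear system in the 4 coefficients.
Solving, P(m) = 3m³ - 3m² - 3m + 2.
Then P(-2) = -28.

-28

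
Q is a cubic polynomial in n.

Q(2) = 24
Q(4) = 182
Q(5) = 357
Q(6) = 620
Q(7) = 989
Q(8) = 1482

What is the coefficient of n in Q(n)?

Write Q(n) = an³ + bn² + cn + d; the 6 given values yield a linear system in the 4 coefficients.
Solving, Q(n) = 3n³ - n² + n + 2.
The coefficient of n is 1.

1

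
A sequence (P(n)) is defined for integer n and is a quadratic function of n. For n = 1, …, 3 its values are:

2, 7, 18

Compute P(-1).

10

Write P(n) = an² + bn + c; the 3 given values yield a linear system in the 3 coefficients.
Solving, P(n) = 3n² - 4n + 3.
Then P(-1) = 10.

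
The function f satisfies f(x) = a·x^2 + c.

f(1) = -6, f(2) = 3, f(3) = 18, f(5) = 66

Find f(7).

138

From f(1) = -6 and f(2) = 3: 1a + c = -6 and 4a + c = 3.
Subtracting: 3a = 9, so a = 3; then c = -6 − 3·1 = -9.
So f(x) = 3x² − 9, and f(7) = 138.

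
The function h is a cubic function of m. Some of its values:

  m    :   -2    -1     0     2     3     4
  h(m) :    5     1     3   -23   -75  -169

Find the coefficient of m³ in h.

-2

Write h(m) = am³ + bm² + cm + d; the 6 given values yield a linear system in the 4 coefficients.
Solving, h(m) = -2m³ - 3m² + m + 3.
The coefficient of m³ is -2.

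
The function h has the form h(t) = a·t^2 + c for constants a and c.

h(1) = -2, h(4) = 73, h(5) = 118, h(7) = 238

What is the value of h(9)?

From h(1) = -2 and h(4) = 73: 1a + c = -2 and 16a + c = 73.
Subtracting: 15a = 75, so a = 5; then c = -2 − 5·1 = -7.
So h(t) = 5t² − 7, and h(9) = 398.

398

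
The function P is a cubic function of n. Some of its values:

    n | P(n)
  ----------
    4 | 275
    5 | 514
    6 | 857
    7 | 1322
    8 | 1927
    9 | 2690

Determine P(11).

Write P(n) = an³ + bn² + cn + d; the 6 given values yield a linear system in the 4 coefficients.
Solving, P(n) = 3n³ + 7n² - 7n - 1.
Then P(11) = 4762.

4762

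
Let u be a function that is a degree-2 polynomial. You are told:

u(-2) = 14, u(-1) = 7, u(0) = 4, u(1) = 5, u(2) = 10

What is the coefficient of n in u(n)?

-1

Write u(n) = an² + bn + c; the 5 given values yield a linear system in the 3 coefficients.
Solving, u(n) = 2n² - n + 4.
The coefficient of n is -1.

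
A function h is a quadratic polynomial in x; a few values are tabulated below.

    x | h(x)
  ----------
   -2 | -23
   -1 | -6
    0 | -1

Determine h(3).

Write h(x) = ax² + bx + c; the 3 given values yield a linear system in the 3 coefficients.
Solving, h(x) = -6x² - x - 1.
Then h(3) = -58.

-58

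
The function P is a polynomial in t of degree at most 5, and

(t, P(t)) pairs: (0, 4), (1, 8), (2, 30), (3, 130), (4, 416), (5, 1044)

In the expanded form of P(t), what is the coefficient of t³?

First differences: 4, 22, 100, 286, 628. Second differences: 18, 78, 186, 342. Third differences: 60, 108, 156. Fourth differences: 48, 48.
Level-4 differences are constant, so P has degree 4.
Fitting a degree-4 polynomial gives P(t) = 2t^4 - 2t³ + t² + 3t + 4.
The coefficient of t³ is -2.

-2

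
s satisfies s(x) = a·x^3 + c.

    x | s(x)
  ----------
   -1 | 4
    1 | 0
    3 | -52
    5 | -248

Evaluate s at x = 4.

From s(-1) = 4 and s(1) = 0: -1a + c = 4 and 1a + c = 0.
Subtracting: 2a = -4, so a = -2; then c = 4 − (-2)·(-1) = 2.
So s(x) = -2x³ + 2, and s(4) = -126.

-126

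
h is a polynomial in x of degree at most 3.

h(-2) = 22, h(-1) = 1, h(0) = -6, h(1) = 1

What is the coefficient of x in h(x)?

0

First differences: -21, -7, 7. Second differences: 14, 14.
Level-2 differences are constant, so h has degree 2.
Fitting a degree-2 polynomial gives h(x) = 7x² - 6.
The coefficient of x is 0.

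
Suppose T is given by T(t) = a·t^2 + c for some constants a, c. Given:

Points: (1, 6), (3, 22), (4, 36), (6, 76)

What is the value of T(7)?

From T(1) = 6 and T(3) = 22: 1a + c = 6 and 9a + c = 22.
Subtracting: 8a = 16, so a = 2; then c = 6 − 2·1 = 4.
So T(t) = 2t² + 4, and T(7) = 102.

102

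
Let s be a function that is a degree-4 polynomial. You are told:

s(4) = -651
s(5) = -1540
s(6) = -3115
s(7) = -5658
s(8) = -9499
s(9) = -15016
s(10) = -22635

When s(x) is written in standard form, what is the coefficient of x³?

-3

First differences: -889, -1575, -2543, -3841, -5517, -7619. Second differences: -686, -968, -1298, -1676, -2102. Third differences: -282, -330, -378, -426. Fourth differences: -48, -48, -48.
Level-4 differences are constant, so s has degree 4.
Fitting a degree-4 polynomial gives s(x) = -2x^4 - 3x³ + 4x² - 4x + 5.
The coefficient of x³ is -3.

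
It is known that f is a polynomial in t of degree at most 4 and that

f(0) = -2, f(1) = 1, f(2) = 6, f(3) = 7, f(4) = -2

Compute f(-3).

61

First differences: 3, 5, 1, -9. Second differences: 2, -4, -10. Third differences: -6, -6.
Level-3 differences are constant, so f has degree 3.
Fitting a degree-3 polynomial gives f(t) = -t³ + 4t² - 2.
Then f(-3) = 61.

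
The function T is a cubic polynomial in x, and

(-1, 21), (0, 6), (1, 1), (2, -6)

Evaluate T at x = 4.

-74

Write T(x) = ax³ + bx² + cx + d; the 4 given values yield a linear system in the 4 coefficients.
Solving, T(x) = -2x³ + 5x² - 8x + 6.
Then T(4) = -74.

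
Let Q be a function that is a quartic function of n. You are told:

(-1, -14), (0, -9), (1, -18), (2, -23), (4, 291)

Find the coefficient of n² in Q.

Write Q(n) = an^4 + bn³ + cn² + dn + e; the 5 given values yield a linear system in the 5 coefficients.
Solving, Q(n) = 2n^4 - n³ - 9n² - n - 9.
The coefficient of n² is -9.

-9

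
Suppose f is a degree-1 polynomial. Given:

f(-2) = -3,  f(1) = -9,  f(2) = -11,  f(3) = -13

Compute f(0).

-7

Write f(k) = ak + b; the 4 given values yield a linear system in the 2 coefficients.
Solving, f(k) = -2k - 7.
Then f(0) = -7.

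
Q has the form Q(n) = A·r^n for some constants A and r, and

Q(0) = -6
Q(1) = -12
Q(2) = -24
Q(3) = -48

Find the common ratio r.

Consecutive ratio: -12/(-6) = 2, and -24/(-12) = 2, so r = 2.
Then A·2^0 = -6 gives A = -6, and Q(n) = -6·2^n.

2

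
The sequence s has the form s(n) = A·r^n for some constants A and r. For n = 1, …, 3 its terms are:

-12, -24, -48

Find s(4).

Consecutive ratio: -24/(-12) = 2, and -48/(-24) = 2, so r = 2.
Then A·2^1 = -12 gives A = -6, and s(n) = -6·2^n.
s(4) = -6·2^4 = -96.

-96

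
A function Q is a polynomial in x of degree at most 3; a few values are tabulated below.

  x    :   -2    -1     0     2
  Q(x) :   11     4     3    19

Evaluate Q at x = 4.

59

Write Q(x) = ax³ + bx² + cx + d; the 4 given values yield a linear system in the 4 coefficients.
Solving, the leading coefficient vanishes, and Q(x) = 3x² + 2x + 3.
Then Q(4) = 59.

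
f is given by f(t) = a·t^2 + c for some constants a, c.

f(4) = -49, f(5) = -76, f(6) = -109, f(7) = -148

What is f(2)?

From f(4) = -49 and f(5) = -76: 16a + c = -49 and 25a + c = -76.
Subtracting: 9a = -27, so a = -3; then c = -49 − (-3)·16 = -1.
So f(t) = -3t² − 1, and f(2) = -13.

-13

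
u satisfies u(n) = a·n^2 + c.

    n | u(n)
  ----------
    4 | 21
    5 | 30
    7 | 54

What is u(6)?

41

From u(4) = 21 and u(5) = 30: 16a + c = 21 and 25a + c = 30.
Subtracting: 9a = 9, so a = 1; then c = 21 − 1·16 = 5.
So u(n) = 1n² + 5, and u(6) = 41.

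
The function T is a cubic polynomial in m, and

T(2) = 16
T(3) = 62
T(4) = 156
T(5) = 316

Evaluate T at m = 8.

Write T(m) = am³ + bm² + cm + d; the 4 given values yield a linear system in the 4 coefficients.
Solving, T(m) = 3m³ - 3m² + 4m - 4.
Then T(8) = 1372.

1372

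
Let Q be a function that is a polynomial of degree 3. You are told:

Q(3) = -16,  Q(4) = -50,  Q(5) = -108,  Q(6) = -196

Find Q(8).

-486

Write Q(n) = an³ + bn² + cn + d; the 4 given values yield a linear system in the 4 coefficients.
Solving, Q(n) = -n³ + 3n + 2.
Then Q(8) = -486.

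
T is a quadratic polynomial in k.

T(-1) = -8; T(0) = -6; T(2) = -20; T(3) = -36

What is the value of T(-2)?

-16

Write T(k) = ak² + bk + c; the 4 given values yield a linear system in the 3 coefficients.
Solving, T(k) = -3k² - k - 6.
Then T(-2) = -16.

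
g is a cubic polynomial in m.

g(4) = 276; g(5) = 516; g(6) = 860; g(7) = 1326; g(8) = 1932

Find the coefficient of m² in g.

First differences: 240, 344, 466, 606. Second differences: 104, 122, 140. Third differences: 18, 18.
Level-3 differences are constant, so g has degree 3.
Fitting a degree-3 polynomial gives g(m) = 3m³ + 7m² - 6m - 4.
The coefficient of m² is 7.

7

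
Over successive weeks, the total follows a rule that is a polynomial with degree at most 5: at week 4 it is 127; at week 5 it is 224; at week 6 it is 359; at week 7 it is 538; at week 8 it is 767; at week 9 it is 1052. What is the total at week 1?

4

Write the value at x as Q(x).
First differences: 97, 135, 179, 229, 285. Second differences: 38, 44, 50, 56. Third differences: 6, 6, 6.
Level-3 differences are constant, so Q has degree 3.
Fitting a degree-3 polynomial gives Q(x) = x³ + 4x² - 1.
Then Q(1) = 4.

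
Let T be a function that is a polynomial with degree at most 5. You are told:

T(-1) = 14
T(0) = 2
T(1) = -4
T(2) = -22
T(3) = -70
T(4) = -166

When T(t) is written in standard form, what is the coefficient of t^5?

First differences: -12, -6, -18, -48, -96. Second differences: 6, -12, -30, -48. Third differences: -18, -18, -18.
Level-3 differences are constant, so T has degree 3.
Fitting a degree-3 polynomial gives T(t) = -3t³ + 3t² - 6t + 2.
The coefficient of t^5 is 0.

0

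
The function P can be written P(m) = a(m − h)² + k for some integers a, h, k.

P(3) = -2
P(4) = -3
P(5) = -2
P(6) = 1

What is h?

4

First differences -1, 1, 3; second difference 2 = 2a, so a = 1.
Expanding, the m-coefficient is −2ah = -2h; matching it to the data gives h = 4, and then k = -3.
So P(m) = 1(m − 4)² − 3.
Hence h = 4.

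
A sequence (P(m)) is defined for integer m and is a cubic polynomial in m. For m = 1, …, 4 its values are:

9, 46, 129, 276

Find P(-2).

-6

Write P(m) = am³ + bm² + cm + d; the 4 given values yield a linear system in the 4 coefficients.
Solving, P(m) = 3m³ + 5m² + m.
Then P(-2) = -6.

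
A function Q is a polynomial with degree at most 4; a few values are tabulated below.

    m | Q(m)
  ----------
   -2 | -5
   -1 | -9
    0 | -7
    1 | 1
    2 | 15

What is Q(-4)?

First differences: -4, 2, 8, 14. Second differences: 6, 6, 6.
Level-2 differences are constant, so Q has degree 2.
Fitting a degree-2 polynomial gives Q(m) = 3m² + 5m - 7.
Then Q(-4) = 21.

21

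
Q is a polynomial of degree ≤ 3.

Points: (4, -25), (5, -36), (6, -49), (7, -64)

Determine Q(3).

-16

First differences: -11, -13, -15. Second differences: -2, -2.
Level-2 differences are constant, so Q has degree 2.
Fitting a degree-2 polynomial gives Q(n) = -n² - 2n - 1.
Then Q(3) = -16.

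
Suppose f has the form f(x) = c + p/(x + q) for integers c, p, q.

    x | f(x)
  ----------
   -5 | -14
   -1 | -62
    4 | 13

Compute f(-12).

(f(x) − c)(x + q) = p for each data point; the three points give a linear system in c and q, then p follows.
Solving: c = -2, q = 0, p = 60, so f(x) = -2 + 60/(x + 0).
Then f(-12) = -2 + 60/(-12) = -7.

-7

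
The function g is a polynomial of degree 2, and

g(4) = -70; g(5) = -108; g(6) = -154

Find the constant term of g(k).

2

Write g(k) = ak² + bk + c; the 3 given values yield a linear system in the 3 coefficients.
Solving, g(k) = -4k² - 2k + 2.
The constant term is g(0) = 2.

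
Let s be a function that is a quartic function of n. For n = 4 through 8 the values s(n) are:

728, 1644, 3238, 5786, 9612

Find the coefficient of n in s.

Write s(n) = an^4 + bn³ + cn² + dn + e; the 5 given values yield a linear system in the 5 coefficients.
Solving, s(n) = 2n^4 + 2n³ + 7n² - 7n + 4.
The coefficient of n is -7.

-7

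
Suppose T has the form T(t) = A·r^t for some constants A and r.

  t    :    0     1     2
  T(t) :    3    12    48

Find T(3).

192

Consecutive ratio: 12/3 = 4, and 48/12 = 4, so r = 4.
Then A·4^0 = 3 gives A = 3, and T(t) = 3·4^t.
T(3) = 3·4^3 = 192.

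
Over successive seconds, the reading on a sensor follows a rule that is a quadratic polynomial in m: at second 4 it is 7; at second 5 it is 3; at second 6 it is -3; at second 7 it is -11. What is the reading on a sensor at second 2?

9

Write the value at m as f(m).
First differences: -4, -6, -8. Second differences: -2, -2.
Level-2 differences are constant, so f has degree 2.
Fitting a degree-2 polynomial gives f(m) = -m² + 5m + 3.
Then f(2) = 9.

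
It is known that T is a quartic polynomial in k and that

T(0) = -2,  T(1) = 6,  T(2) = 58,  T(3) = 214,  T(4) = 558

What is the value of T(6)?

Write T(k) = ak^4 + bk³ + ck² + dk + e; the 5 given values yield a linear system in the 5 coefficients.
Solving, T(k) = k^4 + 4k³ + 3k² - 2.
Then T(6) = 2266.

2266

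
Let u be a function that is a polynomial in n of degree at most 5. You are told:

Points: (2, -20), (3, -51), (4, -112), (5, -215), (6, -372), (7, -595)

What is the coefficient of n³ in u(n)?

-2

Write u(n) = an^5 + bn^4 + cn³ + dn² + en + p; the 6 given values yield a linear system in the 6 coefficients.
Solving, the top 2 coefficients vanish, and u(n) = -2n³ + 3n² - 8n.
The coefficient of n³ is -2.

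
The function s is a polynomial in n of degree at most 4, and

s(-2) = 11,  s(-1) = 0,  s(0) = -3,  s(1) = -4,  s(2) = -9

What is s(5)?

-108

First differences: -11, -3, -1, -5. Second differences: 8, 2, -4. Third differences: -6, -6.
Level-3 differences are constant, so s has degree 3.
Fitting a degree-3 polynomial gives s(n) = -n³ + n² - n - 3.
Then s(5) = -108.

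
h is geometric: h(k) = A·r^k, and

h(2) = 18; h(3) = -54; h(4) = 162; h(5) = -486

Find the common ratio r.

-3

Consecutive ratio: -54/18 = -3, and 162/(-54) = -3, so r = -3.
Then A·(-3)^2 = 18 gives A = 2, and h(k) = 2·(-3)^k.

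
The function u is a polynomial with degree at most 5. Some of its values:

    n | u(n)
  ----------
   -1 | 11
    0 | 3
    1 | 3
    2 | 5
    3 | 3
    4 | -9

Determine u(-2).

First differences: -8, 0, 2, -2, -12. Second differences: 8, 2, -4, -10. Third differences: -6, -6, -6.
Level-3 differences are constant, so u has degree 3.
Fitting a degree-3 polynomial gives u(n) = -n³ + 4n² - 3n + 3.
Then u(-2) = 33.

33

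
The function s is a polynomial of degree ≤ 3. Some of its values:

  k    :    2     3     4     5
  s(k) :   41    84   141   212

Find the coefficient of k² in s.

7

First differences: 43, 57, 71. Second differences: 14, 14.
Level-2 differences are constant, so s has degree 2.
Fitting a degree-2 polynomial gives s(k) = 7k² + 8k - 3.
The coefficient of k² is 7.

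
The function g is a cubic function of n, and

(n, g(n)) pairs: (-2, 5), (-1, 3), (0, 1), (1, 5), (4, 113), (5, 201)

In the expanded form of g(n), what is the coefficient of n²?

Write g(n) = an³ + bn² + cn + d; the 6 given values yield a linear system in the 4 coefficients.
Solving, g(n) = n³ + 3n² + 1.
The coefficient of n² is 3.

3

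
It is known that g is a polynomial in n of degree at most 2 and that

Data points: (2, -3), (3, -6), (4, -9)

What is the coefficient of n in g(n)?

-3

First differences: -3, -3.
Level-1 differences are constant, so g has degree 1.
Fitting a degree-1 polynomial gives g(n) = -3n + 3.
The coefficient of n is -3.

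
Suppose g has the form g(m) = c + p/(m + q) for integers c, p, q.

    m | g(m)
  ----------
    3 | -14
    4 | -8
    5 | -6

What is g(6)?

(g(m) − c)(m + q) = p for each data point; the three points give a linear system in c and q, then p follows.
Solving: c = -2, q = -2, p = -12, so g(m) = -2 − 12/(m − 2).
Then g(6) = -2 − 12/4 = -5.

-5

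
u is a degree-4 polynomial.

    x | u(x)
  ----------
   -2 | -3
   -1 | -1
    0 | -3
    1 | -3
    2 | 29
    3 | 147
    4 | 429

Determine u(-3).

9

First differences: 2, -2, 0, 32, 118, 282. Second differences: -4, 2, 32, 86, 164. Third differences: 6, 30, 54, 78. Fourth differences: 24, 24, 24.
Level-4 differences are constant, so u has degree 4.
Fitting a degree-4 polynomial gives u(x) = x^4 + 3x³ - 4x - 3.
Then u(-3) = 9.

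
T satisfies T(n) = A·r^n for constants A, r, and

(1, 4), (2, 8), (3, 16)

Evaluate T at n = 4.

32

Consecutive ratio: 8/4 = 2, and 16/8 = 2, so r = 2.
Then A·2^1 = 4 gives A = 2, and T(n) = 2·2^n.
T(4) = 2·2^4 = 32.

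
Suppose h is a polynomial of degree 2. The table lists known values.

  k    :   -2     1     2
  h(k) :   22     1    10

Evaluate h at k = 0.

Write h(k) = ak² + bk + c; the 3 given values yield a linear system in the 3 coefficients.
Solving, h(k) = 4k² - 3k.
Then h(0) = 0.

0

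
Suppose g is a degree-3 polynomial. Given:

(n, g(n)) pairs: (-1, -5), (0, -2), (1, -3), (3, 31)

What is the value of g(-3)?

Write g(n) = an³ + bn² + cn + d; the 4 given values yield a linear system in the 4 coefficients.
Solving, g(n) = 2n³ - 2n² - n - 2.
Then g(-3) = -71.

-71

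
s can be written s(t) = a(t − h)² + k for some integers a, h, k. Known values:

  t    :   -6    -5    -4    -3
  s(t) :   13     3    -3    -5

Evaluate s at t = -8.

First differences -10, -6, -2; second difference 4 = 2a, so a = 2.
Expanding, the t-coefficient is −2ah = -4h; matching it to the data gives h = -3, and then k = -5.
So s(t) = 2(t + 3)² − 5.
s(-8) = 2·(-5)² − 5 = 45.

45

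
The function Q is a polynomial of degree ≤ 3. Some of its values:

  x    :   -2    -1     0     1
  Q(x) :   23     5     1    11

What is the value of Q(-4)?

101

First differences: -18, -4, 10. Second differences: 14, 14.
Level-2 differences are constant, so Q has degree 2.
Fitting a degree-2 polynomial gives Q(x) = 7x² + 3x + 1.
Then Q(-4) = 101.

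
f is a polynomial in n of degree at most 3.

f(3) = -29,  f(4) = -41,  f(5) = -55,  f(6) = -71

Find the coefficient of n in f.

First differences: -12, -14, -16. Second differences: -2, -2.
Level-2 differences are constant, so f has degree 2.
Fitting a degree-2 polynomial gives f(n) = -n² - 5n - 5.
The coefficient of n is -5.

-5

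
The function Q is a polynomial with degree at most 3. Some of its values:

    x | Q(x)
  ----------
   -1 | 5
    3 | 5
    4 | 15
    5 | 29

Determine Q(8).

95

Write Q(x) = ax³ + bx² + cx + d; the 4 given values yield a linear system in the 4 coefficients.
Solving, the leading coefficient vanishes, and Q(x) = 2x² - 4x - 1.
Then Q(8) = 95.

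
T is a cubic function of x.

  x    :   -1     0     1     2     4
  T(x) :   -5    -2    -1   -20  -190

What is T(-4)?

154

Write T(x) = ax³ + bx² + cx + d; the 5 given values yield a linear system in the 4 coefficients.
Solving, T(x) = -3x³ - x² + 5x - 2.
Then T(-4) = 154.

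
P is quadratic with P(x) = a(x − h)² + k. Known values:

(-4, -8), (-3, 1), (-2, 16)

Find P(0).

64

First differences 9, 15; second difference 6 = 2a, so a = 3.
Expanding, the x-coefficient is −2ah = -6h; matching it to the data gives h = -5, and then k = -11.
So P(x) = 3(x + 5)² − 11.
P(0) = 3·5² − 11 = 64.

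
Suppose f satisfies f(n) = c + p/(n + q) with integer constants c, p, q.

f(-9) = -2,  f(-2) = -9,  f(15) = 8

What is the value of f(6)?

23

(f(n) − c)(n + q) = p for each data point; the three points give a linear system in c and q, then p follows.
Solving: c = 3, q = -3, p = 60, so f(n) = 3 + 60/(n − 3).
Then f(6) = 3 + 60/3 = 23.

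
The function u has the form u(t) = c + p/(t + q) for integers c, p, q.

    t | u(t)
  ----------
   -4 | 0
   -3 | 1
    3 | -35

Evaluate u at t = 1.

(u(t) − c)(t + q) = p for each data point; the three points give a linear system in c and q, then p follows.
Solving: c = -5, q = -2, p = -30, so u(t) = -5 − 30/(t − 2).
Then u(1) = -5 − 30/(-1) = 25.

25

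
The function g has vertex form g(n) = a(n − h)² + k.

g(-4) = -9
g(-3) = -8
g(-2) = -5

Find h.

-4

First differences 1, 3; second difference 2 = 2a, so a = 1.
Expanding, the n-coefficient is −2ah = -2h; matching it to the data gives h = -4, and then k = -9.
So g(n) = 1(n + 4)² − 9.
Hence h = -4.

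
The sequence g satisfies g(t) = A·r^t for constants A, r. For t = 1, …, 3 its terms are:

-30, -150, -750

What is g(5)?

-18750

Consecutive ratio: -150/(-30) = 5, and -750/(-150) = 5, so r = 5.
Then A·5^1 = -30 gives A = -6, and g(t) = -6·5^t.
g(5) = -6·5^5 = -18750.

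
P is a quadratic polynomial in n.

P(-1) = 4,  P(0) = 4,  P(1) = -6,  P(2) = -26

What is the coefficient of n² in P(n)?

First differences: 0, -10, -20. Second differences: -10, -10.
Level-2 differences are constant, so P has degree 2.
Fitting a degree-2 polynomial gives P(n) = -5n² - 5n + 4.
The coefficient of n² is -5.

-5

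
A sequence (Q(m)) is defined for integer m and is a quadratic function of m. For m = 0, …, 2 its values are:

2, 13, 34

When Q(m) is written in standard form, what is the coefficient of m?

6

Write Q(m) = am² + bm + c; the 3 given values yield a linear system in the 3 coefficients.
Solving, Q(m) = 5m² + 6m + 2.
The coefficient of m is 6.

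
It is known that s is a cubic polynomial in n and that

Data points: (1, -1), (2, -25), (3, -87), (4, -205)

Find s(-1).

Write s(n) = an³ + bn² + cn + d; the 4 given values yield a linear system in the 4 coefficients.
Solving, s(n) = -3n³ - n² + 3.
Then s(-1) = 5.

5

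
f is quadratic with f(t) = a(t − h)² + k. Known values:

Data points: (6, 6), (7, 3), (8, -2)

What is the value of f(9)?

-9

First differences -3, -5; second difference -2 = 2a, so a = -1.
Expanding, the t-coefficient is −2ah = 2h; matching it to the data gives h = 5, and then k = 7.
So f(t) = -1(t − 5)² + 7.
f(9) = -1·4² + 7 = -9.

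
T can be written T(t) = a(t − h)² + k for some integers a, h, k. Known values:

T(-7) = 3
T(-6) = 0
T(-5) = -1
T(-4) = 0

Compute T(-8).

First differences -3, -1, 1; second difference 2 = 2a, so a = 1.
Expanding, the t-coefficient is −2ah = -2h; matching it to the data gives h = -5, and then k = -1.
So T(t) = 1(t + 5)² − 1.
T(-8) = 1·(-3)² − 1 = 8.

8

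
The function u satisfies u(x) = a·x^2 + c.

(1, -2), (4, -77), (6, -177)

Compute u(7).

From u(1) = -2 and u(4) = -77: 1a + c = -2 and 16a + c = -77.
Subtracting: 15a = -75, so a = -5; then c = -2 − (-5)·1 = 3.
So u(x) = -5x² + 3, and u(7) = -242.

-242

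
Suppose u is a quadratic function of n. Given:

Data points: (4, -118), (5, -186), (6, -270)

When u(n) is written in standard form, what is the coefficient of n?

4

Write u(n) = an² + bn + c; the 3 given values yield a linear system in the 3 coefficients.
Solving, u(n) = -8n² + 4n - 6.
The coefficient of n is 4.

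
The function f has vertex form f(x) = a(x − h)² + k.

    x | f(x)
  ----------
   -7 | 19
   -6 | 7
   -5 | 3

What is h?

-5

First differences -12, -4; second difference 8 = 2a, so a = 4.
Expanding, the x-coefficient is −2ah = -8h; matching it to the data gives h = -5, and then k = 3.
So f(x) = 4(x + 5)² + 3.
Hence h = -5.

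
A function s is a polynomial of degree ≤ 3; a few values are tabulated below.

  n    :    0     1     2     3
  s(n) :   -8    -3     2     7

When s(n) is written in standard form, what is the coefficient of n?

5

Write s(n) = an³ + bn² + cn + d; the 4 given values yield a linear system in the 4 coefficients.
Solving, the top 2 coefficients vanish, and s(n) = 5n - 8.
The coefficient of n is 5.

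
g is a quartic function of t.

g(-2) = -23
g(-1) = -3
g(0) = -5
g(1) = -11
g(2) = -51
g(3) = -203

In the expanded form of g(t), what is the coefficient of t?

First differences: 20, -2, -6, -40, -152. Second differences: -22, -4, -34, -112. Third differences: 18, -30, -78. Fourth differences: -48, -48.
Level-4 differences are constant, so g has degree 4.
Fitting a degree-4 polynomial gives g(t) = -2t^4 - t³ - 3t - 5.
The coefficient of t is -3.

-3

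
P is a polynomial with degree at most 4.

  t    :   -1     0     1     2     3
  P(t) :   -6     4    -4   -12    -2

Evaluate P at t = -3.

-152

First differences: 10, -8, -8, 10. Second differences: -18, 0, 18. Third differences: 18, 18.
Level-3 differences are constant, so P has degree 3.
Fitting a degree-3 polynomial gives P(t) = 3t³ - 9t² - 2t + 4.
Then P(-3) = -152.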